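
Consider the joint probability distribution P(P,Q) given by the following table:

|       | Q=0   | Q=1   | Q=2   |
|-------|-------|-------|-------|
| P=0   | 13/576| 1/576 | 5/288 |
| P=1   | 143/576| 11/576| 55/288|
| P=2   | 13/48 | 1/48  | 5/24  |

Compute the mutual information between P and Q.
Marginal P(P) (row sums):
  P(P=0) = 13/576 + 1/576 + 5/288 = 1/24
  P(P=1) = 143/576 + 11/576 + 55/288 = 11/24
  P(P=2) = 13/48 + 1/48 + 5/24 = 1/2
Marginal P(Q) (column sums):
  P(Q=0) = 13/576 + 143/576 + 13/48 = 13/24
  P(Q=1) = 1/576 + 11/576 + 1/48 = 1/24
  P(Q=2) = 5/288 + 55/288 + 5/24 = 5/12

H(P) = -[(1/24)·log₂(1/24) + (11/24)·log₂(11/24) + (1/2)·log₂(1/2)]
  = 0.1910 + 0.5159 + 0.5000
  = 1.2069 bits
H(Q) = -[(13/24)·log₂(13/24) + (1/24)·log₂(1/24) + (5/12)·log₂(5/12)]
  = 0.4791 + 0.1910 + 0.5263
  = 1.1964 bits
H(P,Q) = -[(13/576)·log₂(13/576) + (1/576)·log₂(1/576) + (5/288)·log₂(5/288) + (143/576)·log₂(143/576) + (11/576)·log₂(11/576) + (55/288)·log₂(55/288) + (13/48)·log₂(13/48) + (1/48)·log₂(1/48) + (5/24)·log₂(5/24)]
  = 0.1234 + 0.0159 + 0.1015 + 0.4990 + 0.1091 + 0.4561 + 0.5104 + 0.1164 + 0.4715
  = 2.4033 bits

I(P;Q) = H(P) + H(Q) - H(P,Q)
  = 1.2069 + 1.1964 - 2.4033
  = 0.0000 bits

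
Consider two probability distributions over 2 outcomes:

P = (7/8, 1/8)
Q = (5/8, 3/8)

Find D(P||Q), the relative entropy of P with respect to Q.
D(P||Q) = Σ P(i) log₂(P(i)/Q(i))
  i=0: (7/8) × log₂((7/8)/(5/8)) = (7/8) × log₂(7/5) = 0.4247
  i=1: (1/8) × log₂((1/8)/(3/8)) = (1/8) × log₂(1/3) = -0.1981
D(P||Q) = 0.4247 - 0.1981
  = 0.2266 bits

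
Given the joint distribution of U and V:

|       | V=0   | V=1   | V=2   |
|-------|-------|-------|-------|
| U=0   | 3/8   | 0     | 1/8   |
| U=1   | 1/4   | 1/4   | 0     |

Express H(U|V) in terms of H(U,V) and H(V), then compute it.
H(U|V) = H(U,V) - H(V)

Marginal P(V) (column sums):
  P(V=0) = 3/8 + 1/4 = 5/8
  P(V=1) = 0 + 1/4 = 1/4
  P(V=2) = 1/8 + 0 = 1/8

H(U,V) = -[(3/8)·log₂(3/8) + (1/8)·log₂(1/8) + (1/4)·log₂(1/4) + (1/4)·log₂(1/4)]
  = 0.5306 + 0.3750 + 0.5000 + 0.5000
  = 1.9056 bits
H(V) = -[(5/8)·log₂(5/8) + (1/4)·log₂(1/4) + (1/8)·log₂(1/8)]
  = 0.4238 + 0.5000 + 0.3750
  = 1.2988 bits

H(U|V) = 1.9056 - 1.2988 = 0.6068 bits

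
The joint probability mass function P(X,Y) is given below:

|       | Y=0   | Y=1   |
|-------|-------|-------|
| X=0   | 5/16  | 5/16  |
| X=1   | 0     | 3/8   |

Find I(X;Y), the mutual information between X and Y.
Marginal P(X) (row sums):
  P(X=0) = 5/16 + 5/16 = 5/8
  P(X=1) = 0 + 3/8 = 3/8
Marginal P(Y) (column sums):
  P(Y=0) = 5/16 + 0 = 5/16
  P(Y=1) = 5/16 + 3/8 = 11/16

H(X) = -[(5/8)·log₂(5/8) + (3/8)·log₂(3/8)]
  = 0.4238 + 0.5306
  = 0.9544 bits
H(Y) = -[(5/16)·log₂(5/16) + (11/16)·log₂(11/16)]
  = 0.5244 + 0.3716
  = 0.8960 bits
H(X,Y) = -[(5/16)·log₂(5/16) + (5/16)·log₂(5/16) + (3/8)·log₂(3/8)]
  = 0.5244 + 0.5244 + 0.5306
  = 1.5794 bits

I(X;Y) = H(X) + H(Y) - H(X,Y)
  = 0.9544 + 0.8960 - 1.5794
  = 0.2710 bits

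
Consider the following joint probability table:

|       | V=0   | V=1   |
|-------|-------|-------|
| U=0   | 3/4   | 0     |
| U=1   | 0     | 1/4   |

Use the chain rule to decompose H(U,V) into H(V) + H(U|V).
By the chain rule: H(U,V) = H(V) + H(U|V)

Marginal P(V) (column sums):
  P(V=0) = 3/4 + 0 = 3/4
  P(V=1) = 0 + 1/4 = 1/4
H(V) = -[(3/4)·log₂(3/4) + (1/4)·log₂(1/4)]
  = 0.3113 + 0.5000
  = 0.8113 bits
H(U|V) = -Σ P(U,V)·log₂ P(U|V), where P(U|V) = P(U,V) / P(V)
  (cells with P(U,V) = 0 contribute 0)
  (U=0,V=0): P(U|V) = (3/4)/(3/4) = 1;  -(3/4)·log₂(1) = 0.0000
  (U=1,V=1): P(U|V) = (1/4)/(1/4) = 1;  -(1/4)·log₂(1) = 0.0000
H(U|V) = 0.0000 + 0.0000
  = 0.0000 bits

H(U,V) = H(V) + H(U|V) = 0.8113 + 0.0000 = 0.8113 bits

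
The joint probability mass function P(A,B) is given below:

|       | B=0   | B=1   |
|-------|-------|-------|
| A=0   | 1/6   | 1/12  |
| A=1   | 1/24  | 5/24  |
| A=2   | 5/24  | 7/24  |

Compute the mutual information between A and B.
Marginal P(A) (row sums):
  P(A=0) = 1/6 + 1/12 = 1/4
  P(A=1) = 1/24 + 5/24 = 1/4
  P(A=2) = 5/24 + 7/24 = 1/2
Marginal P(B) (column sums):
  P(B=0) = 1/6 + 1/24 + 5/24 = 5/12
  P(B=1) = 1/12 + 5/24 + 7/24 = 7/12

H(A) = -[(1/4)·log₂(1/4) + (1/4)·log₂(1/4) + (1/2)·log₂(1/2)]
  = 0.5000 + 0.5000 + 0.5000
  = 1.5000 bits
H(B) = -[(5/12)·log₂(5/12) + (7/12)·log₂(7/12)]
  = 0.5263 + 0.4536
  = 0.9799 bits
H(A,B) = -[(1/6)·log₂(1/6) + (1/12)·log₂(1/12) + (1/24)·log₂(1/24) + (5/24)·log₂(5/24) + (5/24)·log₂(5/24) + (7/24)·log₂(7/24)]
  = 0.4308 + 0.2987 + 0.1910 + 0.4715 + 0.4715 + 0.5185
  = 2.3820 bits

I(A;B) = H(A) + H(B) - H(A,B)
  = 1.5000 + 0.9799 - 2.3820
  = 0.0979 bits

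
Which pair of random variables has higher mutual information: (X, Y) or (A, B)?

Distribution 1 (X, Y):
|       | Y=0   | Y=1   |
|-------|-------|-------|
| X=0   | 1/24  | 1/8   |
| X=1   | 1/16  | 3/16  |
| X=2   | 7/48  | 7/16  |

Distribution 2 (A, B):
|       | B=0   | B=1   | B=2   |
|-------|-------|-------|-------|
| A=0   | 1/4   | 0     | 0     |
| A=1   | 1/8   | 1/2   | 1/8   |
Distribution 1 (X, Y):
Marginal P(X) (row sums):
  P(X=0) = 1/24 + 1/8 = 1/6
  P(X=1) = 1/16 + 3/16 = 1/4
  P(X=2) = 7/48 + 7/16 = 7/12
Marginal P(Y) (column sums):
  P(Y=0) = 1/24 + 1/16 + 7/48 = 1/4
  P(Y=1) = 1/8 + 3/16 + 7/16 = 3/4

H(X) = -[(1/6)·log₂(1/6) + (1/4)·log₂(1/4) + (7/12)·log₂(7/12)]
  = 0.4308 + 0.5000 + 0.4536
  = 1.3844 bits
H(Y) = -[(1/4)·log₂(1/4) + (3/4)·log₂(3/4)]
  = 0.5000 + 0.3113
  = 0.8113 bits
H(X,Y) = -[(1/24)·log₂(1/24) + (1/8)·log₂(1/8) + (1/16)·log₂(1/16) + (3/16)·log₂(3/16) + (7/48)·log₂(7/48) + (7/16)·log₂(7/16)]
  = 0.1910 + 0.3750 + 0.2500 + 0.4528 + 0.4051 + 0.5218
  = 2.1957 bits

I(X;Y) = H(X) + H(Y) - H(X,Y)
  = 1.3844 + 0.8113 - 2.1957
  = 0.0000 bits

Distribution 2 (A, B):
Marginal P(A) (row sums):
  P(A=0) = 1/4 + 0 + 0 = 1/4
  P(A=1) = 1/8 + 1/2 + 1/8 = 3/4
Marginal P(B) (column sums):
  P(B=0) = 1/4 + 1/8 = 3/8
  P(B=1) = 0 + 1/2 = 1/2
  P(B=2) = 0 + 1/8 = 1/8

H(A) = -[(1/4)·log₂(1/4) + (3/4)·log₂(3/4)]
  = 0.5000 + 0.3113
  = 0.8113 bits
H(B) = -[(3/8)·log₂(3/8) + (1/2)·log₂(1/2) + (1/8)·log₂(1/8)]
  = 0.5306 + 0.5000 + 0.3750
  = 1.4056 bits
H(A,B) = -[(1/4)·log₂(1/4) + (1/8)·log₂(1/8) + (1/2)·log₂(1/2) + (1/8)·log₂(1/8)]
  = 0.5000 + 0.3750 + 0.5000 + 0.3750
  = 1.7500 bits

I(A;B) = H(A) + H(B) - H(A,B)
  = 0.8113 + 1.4056 - 1.7500
  = 0.4669 bits

I(A;B) = 0.4669 bits > I(X;Y) = 0.0000 bits, so (A, B) has the higher mutual information (stronger dependence).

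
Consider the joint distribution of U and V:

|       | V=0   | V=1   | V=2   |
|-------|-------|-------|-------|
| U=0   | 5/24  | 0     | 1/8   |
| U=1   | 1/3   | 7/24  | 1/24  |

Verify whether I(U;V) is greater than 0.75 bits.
Marginal P(U) (row sums):
  P(U=0) = 5/24 + 0 + 1/8 = 1/3
  P(U=1) = 1/3 + 7/24 + 1/24 = 2/3
Marginal P(V) (column sums):
  P(V=0) = 5/24 + 1/3 = 13/24
  P(V=1) = 0 + 7/24 = 7/24
  P(V=2) = 1/8 + 1/24 = 1/6

H(U) = -[(1/3)·log₂(1/3) + (2/3)·log₂(2/3)]
  = 0.5283 + 0.3900
  = 0.9183 bits
H(V) = -[(13/24)·log₂(13/24) + (7/24)·log₂(7/24) + (1/6)·log₂(1/6)]
  = 0.4791 + 0.5185 + 0.4308
  = 1.4284 bits
H(U,V) = -[(5/24)·log₂(5/24) + (1/8)·log₂(1/8) + (1/3)·log₂(1/3) + (7/24)·log₂(7/24) + (1/24)·log₂(1/24)]
  = 0.4715 + 0.3750 + 0.5283 + 0.5185 + 0.1910
  = 2.0843 bits

I(U;V) = H(U) + H(V) - H(U,V)
  = 0.9183 + 1.4284 - 2.0843
  = 0.2624 bits

No. I(U;V) = 0.2624 bits, which is ≤ 0.75 bits.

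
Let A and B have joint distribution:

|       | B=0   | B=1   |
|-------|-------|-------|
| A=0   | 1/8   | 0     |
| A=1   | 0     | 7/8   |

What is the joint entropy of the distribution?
H(A,B) = -Σ P(A,B) log₂ P(A,B), summed over the non-zero cells:
H(A,B) = -[(1/8)·log₂(1/8) + (7/8)·log₂(7/8)]
  = 0.3750 + 0.1686
  = 0.5436 bits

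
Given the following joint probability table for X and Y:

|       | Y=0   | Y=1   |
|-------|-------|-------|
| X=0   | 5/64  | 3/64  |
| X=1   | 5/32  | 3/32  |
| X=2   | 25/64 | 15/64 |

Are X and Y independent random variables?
Marginal P(X) (row sums):
  P(X=0) = 5/64 + 3/64 = 1/8
  P(X=1) = 5/32 + 3/32 = 1/4
  P(X=2) = 25/64 + 15/64 = 5/8
Marginal P(Y) (column sums):
  P(Y=0) = 5/64 + 5/32 + 25/64 = 5/8
  P(Y=1) = 3/64 + 3/32 + 15/64 = 3/8

X and Y are independent iff P(X=i,Y=j) = P(X=i)·P(Y=j) for every cell.
  P(X=0)·P(Y=0) = 1/8 × 5/8 = 5/64 = P(X=0,Y=0) ✓
  P(X=0)·P(Y=1) = 1/8 × 3/8 = 3/64 = P(X=0,Y=1) ✓
  P(X=1)·P(Y=0) = 1/4 × 5/8 = 5/32 = P(X=1,Y=0) ✓
  P(X=1)·P(Y=1) = 1/4 × 3/8 = 3/32 = P(X=1,Y=1) ✓
  P(X=2)·P(Y=0) = 5/8 × 5/8 = 25/64 = P(X=2,Y=0) ✓
  P(X=2)·P(Y=1) = 5/8 × 3/8 = 15/64 = P(X=2,Y=1) ✓

Yes, X and Y are independent: every cell factors, so I(X;Y) = 0 bits.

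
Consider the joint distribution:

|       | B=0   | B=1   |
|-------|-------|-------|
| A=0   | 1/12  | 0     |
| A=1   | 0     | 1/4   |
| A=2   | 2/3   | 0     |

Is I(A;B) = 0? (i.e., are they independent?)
Marginal P(A) (row sums):
  P(A=0) = 1/12 + 0 = 1/12
  P(A=1) = 0 + 1/4 = 1/4
  P(A=2) = 2/3 + 0 = 2/3
Marginal P(B) (column sums):
  P(B=0) = 1/12 + 0 + 2/3 = 3/4
  P(B=1) = 0 + 1/4 + 0 = 1/4

A and B are independent iff P(A=i,B=j) = P(A=i)·P(B=j) for every cell.
  P(A=0)·P(B=0) = 1/12 × 3/4 = 1/16, but P(A=0,B=0) = 1/12 ✗

No, A and B are not independent. Quantitatively, I(A;B) > 0:

H(A) = -[(1/12)·log₂(1/12) + (1/4)·log₂(1/4) + (2/3)·log₂(2/3)]
  = 0.2987 + 0.5000 + 0.3900
  = 1.1887 bits
H(B) = -[(3/4)·log₂(3/4) + (1/4)·log₂(1/4)]
  = 0.3113 + 0.5000
  = 0.8113 bits
H(A,B) = -[(1/12)·log₂(1/12) + (1/4)·log₂(1/4) + (2/3)·log₂(2/3)]
  = 0.2987 + 0.5000 + 0.3900
  = 1.1887 bits
I(A;B) = H(A) + H(B) - H(A,B) = 1.1887 + 0.8113 - 1.1887 = 0.8113 bits > 0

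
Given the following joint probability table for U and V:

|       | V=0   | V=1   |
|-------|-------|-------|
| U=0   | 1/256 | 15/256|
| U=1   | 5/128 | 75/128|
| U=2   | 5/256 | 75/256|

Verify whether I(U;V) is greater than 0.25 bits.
Marginal P(U) (row sums):
  P(U=0) = 1/256 + 15/256 = 1/16
  P(U=1) = 5/128 + 75/128 = 5/8
  P(U=2) = 5/256 + 75/256 = 5/16
Marginal P(V) (column sums):
  P(V=0) = 1/256 + 5/128 + 5/256 = 1/16
  P(V=1) = 15/256 + 75/128 + 75/256 = 15/16

H(U) = -[(1/16)·log₂(1/16) + (5/8)·log₂(5/8) + (5/16)·log₂(5/16)]
  = 0.2500 + 0.4238 + 0.5244
  = 1.1982 bits
H(V) = -[(1/16)·log₂(1/16) + (15/16)·log₂(15/16)]
  = 0.2500 + 0.0873
  = 0.3373 bits
H(U,V) = -[(1/256)·log₂(1/256) + (15/256)·log₂(15/256) + (5/128)·log₂(5/128) + (75/128)·log₂(75/128) + (5/256)·log₂(5/256) + (75/256)·log₂(75/256)]
  = 0.0313 + 0.2398 + 0.1827 + 0.4519 + 0.1109 + 0.5189
  = 1.5355 bits

I(U;V) = H(U) + H(V) - H(U,V)
  = 1.1982 + 0.3373 - 1.5355
  = 0.0000 bits

No. I(U;V) = 0.0000 bits, which is ≤ 0.25 bits.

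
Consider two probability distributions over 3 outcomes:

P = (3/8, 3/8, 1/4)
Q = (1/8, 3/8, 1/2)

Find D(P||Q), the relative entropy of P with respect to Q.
D(P||Q) = Σ P(i) log₂(P(i)/Q(i))
  i=0: (3/8) × log₂((3/8)/(1/8)) = (3/8) × log₂(3) = 0.5944
  i=1: (3/8) × log₂((3/8)/(3/8)) = (3/8) × log₂(1) = 0.0000
  i=2: (1/4) × log₂((1/4)/(1/2)) = (1/4) × log₂(1/2) = -0.2500
D(P||Q) = 0.5944 + 0.0000 - 0.2500
  = 0.3444 bits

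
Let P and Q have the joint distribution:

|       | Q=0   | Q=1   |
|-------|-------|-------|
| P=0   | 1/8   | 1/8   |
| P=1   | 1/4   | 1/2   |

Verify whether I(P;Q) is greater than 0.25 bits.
Marginal P(P) (row sums):
  P(P=0) = 1/8 + 1/8 = 1/4
  P(P=1) = 1/4 + 1/2 = 3/4
Marginal P(Q) (column sums):
  P(Q=0) = 1/8 + 1/4 = 3/8
  P(Q=1) = 1/8 + 1/2 = 5/8

H(P) = -[(1/4)·log₂(1/4) + (3/4)·log₂(3/4)]
  = 0.5000 + 0.3113
  = 0.8113 bits
H(Q) = -[(3/8)·log₂(3/8) + (5/8)·log₂(5/8)]
  = 0.5306 + 0.4238
  = 0.9544 bits
H(P,Q) = -[(1/8)·log₂(1/8) + (1/8)·log₂(1/8) + (1/4)·log₂(1/4) + (1/2)·log₂(1/2)]
  = 0.3750 + 0.3750 + 0.5000 + 0.5000
  = 1.7500 bits

I(P;Q) = H(P) + H(Q) - H(P,Q)
  = 0.8113 + 0.9544 - 1.7500
  = 0.0157 bits

No. I(P;Q) = 0.0157 bits, which is ≤ 0.25 bits.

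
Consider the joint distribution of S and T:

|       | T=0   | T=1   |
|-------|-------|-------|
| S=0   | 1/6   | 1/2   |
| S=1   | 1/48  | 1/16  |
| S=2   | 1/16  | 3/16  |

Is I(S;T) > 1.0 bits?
Marginal P(S) (row sums):
  P(S=0) = 1/6 + 1/2 = 2/3
  P(S=1) = 1/48 + 1/16 = 1/12
  P(S=2) = 1/16 + 3/16 = 1/4
Marginal P(T) (column sums):
  P(T=0) = 1/6 + 1/48 + 1/16 = 1/4
  P(T=1) = 1/2 + 1/16 + 3/16 = 3/4

H(S) = -[(2/3)·log₂(2/3) + (1/12)·log₂(1/12) + (1/4)·log₂(1/4)]
  = 0.3900 + 0.2987 + 0.5000
  = 1.1887 bits
H(T) = -[(1/4)·log₂(1/4) + (3/4)·log₂(3/4)]
  = 0.5000 + 0.3113
  = 0.8113 bits
H(S,T) = -[(1/6)·log₂(1/6) + (1/2)·log₂(1/2) + (1/48)·log₂(1/48) + (1/16)·log₂(1/16) + (1/16)·log₂(1/16) + (3/16)·log₂(3/16)]
  = 0.4308 + 0.5000 + 0.1164 + 0.2500 + 0.2500 + 0.4528
  = 2.0000 bits

I(S;T) = H(S) + H(T) - H(S,T)
  = 1.1887 + 0.8113 - 2.0000
  = 0.0000 bits

No. I(S;T) = 0.0000 bits, which is ≤ 1.0 bits.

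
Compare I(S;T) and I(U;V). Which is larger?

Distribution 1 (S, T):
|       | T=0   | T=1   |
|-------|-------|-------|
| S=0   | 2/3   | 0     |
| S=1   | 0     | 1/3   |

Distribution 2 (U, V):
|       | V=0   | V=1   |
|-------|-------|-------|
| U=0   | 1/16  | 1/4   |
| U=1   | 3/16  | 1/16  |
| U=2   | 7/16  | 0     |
Distribution 1 (S, T):
Marginal P(S) (row sums):
  P(S=0) = 2/3 + 0 = 2/3
  P(S=1) = 0 + 1/3 = 1/3
Marginal P(T) (column sums):
  P(T=0) = 2/3 + 0 = 2/3
  P(T=1) = 0 + 1/3 = 1/3

H(S) = -[(2/3)·log₂(2/3) + (1/3)·log₂(1/3)]
  = 0.3900 + 0.5283
  = 0.9183 bits
H(T) = -[(2/3)·log₂(2/3) + (1/3)·log₂(1/3)]
  = 0.3900 + 0.5283
  = 0.9183 bits
H(S,T) = -[(2/3)·log₂(2/3) + (1/3)·log₂(1/3)]
  = 0.3900 + 0.5283
  = 0.9183 bits

I(S;T) = H(S) + H(T) - H(S,T)
  = 0.9183 + 0.9183 - 0.9183
  = 0.9183 bits

Distribution 2 (U, V):
Marginal P(U) (row sums):
  P(U=0) = 1/16 + 1/4 = 5/16
  P(U=1) = 3/16 + 1/16 = 1/4
  P(U=2) = 7/16 + 0 = 7/16
Marginal P(V) (column sums):
  P(V=0) = 1/16 + 3/16 + 7/16 = 11/16
  P(V=1) = 1/4 + 1/16 + 0 = 5/16

H(U) = -[(5/16)·log₂(5/16) + (1/4)·log₂(1/4) + (7/16)·log₂(7/16)]
  = 0.5244 + 0.5000 + 0.5218
  = 1.5462 bits
H(V) = -[(11/16)·log₂(11/16) + (5/16)·log₂(5/16)]
  = 0.3716 + 0.5244
  = 0.8960 bits
H(U,V) = -[(1/16)·log₂(1/16) + (1/4)·log₂(1/4) + (3/16)·log₂(3/16) + (1/16)·log₂(1/16) + (7/16)·log₂(7/16)]
  = 0.2500 + 0.5000 + 0.4528 + 0.2500 + 0.5218
  = 1.9746 bits

I(U;V) = H(U) + H(V) - H(U,V)
  = 1.5462 + 0.8960 - 1.9746
  = 0.4676 bits

I(S;T) = 0.9183 bits > I(U;V) = 0.4676 bits, so (S, T) has the higher mutual information (stronger dependence).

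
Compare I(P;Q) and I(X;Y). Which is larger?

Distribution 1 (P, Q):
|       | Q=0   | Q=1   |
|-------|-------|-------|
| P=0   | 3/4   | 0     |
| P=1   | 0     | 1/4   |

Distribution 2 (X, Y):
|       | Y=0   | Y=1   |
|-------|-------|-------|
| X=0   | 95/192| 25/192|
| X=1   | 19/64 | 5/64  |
Distribution 1 (P, Q):
Marginal P(P) (row sums):
  P(P=0) = 3/4 + 0 = 3/4
  P(P=1) = 0 + 1/4 = 1/4
Marginal P(Q) (column sums):
  P(Q=0) = 3/4 + 0 = 3/4
  P(Q=1) = 0 + 1/4 = 1/4

H(P) = -[(3/4)·log₂(3/4) + (1/4)·log₂(1/4)]
  = 0.3113 + 0.5000
  = 0.8113 bits
H(Q) = -[(3/4)·log₂(3/4) + (1/4)·log₂(1/4)]
  = 0.3113 + 0.5000
  = 0.8113 bits
H(P,Q) = -[(3/4)·log₂(3/4) + (1/4)·log₂(1/4)]
  = 0.3113 + 0.5000
  = 0.8113 bits

I(P;Q) = H(P) + H(Q) - H(P,Q)
  = 0.8113 + 0.8113 - 0.8113
  = 0.8113 bits

Distribution 2 (X, Y):
Marginal P(X) (row sums):
  P(X=0) = 95/192 + 25/192 = 5/8
  P(X=1) = 19/64 + 5/64 = 3/8
Marginal P(Y) (column sums):
  P(Y=0) = 95/192 + 19/64 = 19/24
  P(Y=1) = 25/192 + 5/64 = 5/24

H(X) = -[(5/8)·log₂(5/8) + (3/8)·log₂(3/8)]
  = 0.4238 + 0.5306
  = 0.9544 bits
H(Y) = -[(19/24)·log₂(19/24) + (5/24)·log₂(5/24)]
  = 0.2668 + 0.4715
  = 0.7383 bits
H(X,Y) = -[(95/192)·log₂(95/192) + (25/192)·log₂(25/192) + (19/64)·log₂(19/64) + (5/64)·log₂(5/64)]
  = 0.5023 + 0.3830 + 0.5201 + 0.2873
  = 1.6927 bits

I(X;Y) = H(X) + H(Y) - H(X,Y)
  = 0.9544 + 0.7383 - 1.6927
  = 0.0000 bits

I(P;Q) = 0.8113 bits > I(X;Y) = 0.0000 bits, so (P, Q) has the higher mutual information (stronger dependence).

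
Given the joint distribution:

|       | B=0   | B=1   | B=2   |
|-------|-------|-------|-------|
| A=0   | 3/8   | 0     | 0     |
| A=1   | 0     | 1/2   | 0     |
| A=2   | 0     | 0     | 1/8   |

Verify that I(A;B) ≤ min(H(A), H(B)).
Marginal P(A) (row sums):
  P(A=0) = 3/8 + 0 + 0 = 3/8
  P(A=1) = 0 + 1/2 + 0 = 1/2
  P(A=2) = 0 + 0 + 1/8 = 1/8
Marginal P(B) (column sums):
  P(B=0) = 3/8 + 0 + 0 = 3/8
  P(B=1) = 0 + 1/2 + 0 = 1/2
  P(B=2) = 0 + 0 + 1/8 = 1/8

H(A) = -[(3/8)·log₂(3/8) + (1/2)·log₂(1/2) + (1/8)·log₂(1/8)]
  = 0.5306 + 0.5000 + 0.3750
  = 1.4056 bits
H(B) = -[(3/8)·log₂(3/8) + (1/2)·log₂(1/2) + (1/8)·log₂(1/8)]
  = 0.5306 + 0.5000 + 0.3750
  = 1.4056 bits
H(A,B) = -[(3/8)·log₂(3/8) + (1/2)·log₂(1/2) + (1/8)·log₂(1/8)]
  = 0.5306 + 0.5000 + 0.3750
  = 1.4056 bits

I(A;B) = H(A) + H(B) - H(A,B)
  = 1.4056 + 1.4056 - 1.4056
  = 1.4056 bits

min(H(A), H(B)) = min(1.4056, 1.4056) = 1.4056 bits
Since 1.4056 ≤ 1.4056, the bound is satisfied ✓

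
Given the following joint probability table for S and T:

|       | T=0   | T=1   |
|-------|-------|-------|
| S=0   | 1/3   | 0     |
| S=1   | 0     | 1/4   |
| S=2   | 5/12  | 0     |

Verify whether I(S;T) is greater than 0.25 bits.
Marginal P(S) (row sums):
  P(S=0) = 1/3 + 0 = 1/3
  P(S=1) = 0 + 1/4 = 1/4
  P(S=2) = 5/12 + 0 = 5/12
Marginal P(T) (column sums):
  P(T=0) = 1/3 + 0 + 5/12 = 3/4
  P(T=1) = 0 + 1/4 + 0 = 1/4

H(S) = -[(1/3)·log₂(1/3) + (1/4)·log₂(1/4) + (5/12)·log₂(5/12)]
  = 0.5283 + 0.5000 + 0.5263
  = 1.5546 bits
H(T) = -[(3/4)·log₂(3/4) + (1/4)·log₂(1/4)]
  = 0.3113 + 0.5000
  = 0.8113 bits
H(S,T) = -[(1/3)·log₂(1/3) + (1/4)·log₂(1/4) + (5/12)·log₂(5/12)]
  = 0.5283 + 0.5000 + 0.5263
  = 1.5546 bits

I(S;T) = H(S) + H(T) - H(S,T)
  = 1.5546 + 0.8113 - 1.5546
  = 0.8113 bits

Yes. I(S;T) = 0.8113 bits, which is > 0.25 bits.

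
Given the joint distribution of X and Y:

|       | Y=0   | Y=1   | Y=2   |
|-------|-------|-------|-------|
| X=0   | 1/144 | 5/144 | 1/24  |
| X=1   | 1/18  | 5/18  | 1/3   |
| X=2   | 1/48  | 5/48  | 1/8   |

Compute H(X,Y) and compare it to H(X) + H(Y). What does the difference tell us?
Marginal P(X) (row sums):
  P(X=0) = 1/144 + 5/144 + 1/24 = 1/12
  P(X=1) = 1/18 + 5/18 + 1/3 = 2/3
  P(X=2) = 1/48 + 5/48 + 1/8 = 1/4
Marginal P(Y) (column sums):
  P(Y=0) = 1/144 + 1/18 + 1/48 = 1/12
  P(Y=1) = 5/144 + 5/18 + 5/48 = 5/12
  P(Y=2) = 1/24 + 1/3 + 1/8 = 1/2

H(X,Y) = -[(1/144)·log₂(1/144) + (5/144)·log₂(5/144) + (1/24)·log₂(1/24) + (1/18)·log₂(1/18) + (5/18)·log₂(5/18) + (1/3)·log₂(1/3) + (1/48)·log₂(1/48) + (5/48)·log₂(5/48) + (1/8)·log₂(1/8)]
  = 0.0498 + 0.1683 + 0.1910 + 0.2317 + 0.5133 + 0.5283 + 0.1164 + 0.3399 + 0.3750
  = 2.5137 bits
H(X) = -[(1/12)·log₂(1/12) + (2/3)·log₂(2/3) + (1/4)·log₂(1/4)]
  = 0.2987 + 0.3900 + 0.5000
  = 1.1887 bits
H(Y) = -[(1/12)·log₂(1/12) + (5/12)·log₂(5/12) + (1/2)·log₂(1/2)]
  = 0.2987 + 0.5263 + 0.5000
  = 1.3250 bits

H(X) + H(Y) = 1.1887 + 1.3250 = 2.5137 bits
Difference: H(X) + H(Y) - H(X,Y) = 2.5137 - 2.5137 = 0.0000 bits = I(X;Y)

The difference is the mutual information; it is 0 here, so X and Y are independent (the joint entropy equals the sum of the marginal entropies).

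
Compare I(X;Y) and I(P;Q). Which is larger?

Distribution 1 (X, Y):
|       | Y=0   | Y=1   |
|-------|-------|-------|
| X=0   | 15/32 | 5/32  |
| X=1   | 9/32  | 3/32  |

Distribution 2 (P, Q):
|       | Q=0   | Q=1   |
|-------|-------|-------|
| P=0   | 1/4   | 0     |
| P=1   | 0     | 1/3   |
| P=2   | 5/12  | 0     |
Distribution 1 (X, Y):
Marginal P(X) (row sums):
  P(X=0) = 15/32 + 5/32 = 5/8
  P(X=1) = 9/32 + 3/32 = 3/8
Marginal P(Y) (column sums):
  P(Y=0) = 15/32 + 9/32 = 3/4
  P(Y=1) = 5/32 + 3/32 = 1/4

H(X) = -[(5/8)·log₂(5/8) + (3/8)·log₂(3/8)]
  = 0.4238 + 0.5306
  = 0.9544 bits
H(Y) = -[(3/4)·log₂(3/4) + (1/4)·log₂(1/4)]
  = 0.3113 + 0.5000
  = 0.8113 bits
H(X,Y) = -[(15/32)·log₂(15/32) + (5/32)·log₂(5/32) + (9/32)·log₂(9/32) + (3/32)·log₂(3/32)]
  = 0.5124 + 0.4184 + 0.5147 + 0.3202
  = 1.7657 bits

I(X;Y) = H(X) + H(Y) - H(X,Y)
  = 0.9544 + 0.8113 - 1.7657
  = 0.0000 bits

Distribution 2 (P, Q):
Marginal P(P) (row sums):
  P(P=0) = 1/4 + 0 = 1/4
  P(P=1) = 0 + 1/3 = 1/3
  P(P=2) = 5/12 + 0 = 5/12
Marginal P(Q) (column sums):
  P(Q=0) = 1/4 + 0 + 5/12 = 2/3
  P(Q=1) = 0 + 1/3 + 0 = 1/3

H(P) = -[(1/4)·log₂(1/4) + (1/3)·log₂(1/3) + (5/12)·log₂(5/12)]
  = 0.5000 + 0.5283 + 0.5263
  = 1.5546 bits
H(Q) = -[(2/3)·log₂(2/3) + (1/3)·log₂(1/3)]
  = 0.3900 + 0.5283
  = 0.9183 bits
H(P,Q) = -[(1/4)·log₂(1/4) + (1/3)·log₂(1/3) + (5/12)·log₂(5/12)]
  = 0.5000 + 0.5283 + 0.5263
  = 1.5546 bits

I(P;Q) = H(P) + H(Q) - H(P,Q)
  = 1.5546 + 0.9183 - 1.5546
  = 0.9183 bits

I(P;Q) = 0.9183 bits > I(X;Y) = 0.0000 bits, so (P, Q) has the higher mutual information (stronger dependence).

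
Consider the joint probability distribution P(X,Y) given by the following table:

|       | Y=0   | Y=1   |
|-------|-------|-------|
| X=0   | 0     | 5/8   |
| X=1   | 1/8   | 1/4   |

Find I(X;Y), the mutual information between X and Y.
Marginal P(X) (row sums):
  P(X=0) = 0 + 5/8 = 5/8
  P(X=1) = 1/8 + 1/4 = 3/8
Marginal P(Y) (column sums):
  P(Y=0) = 0 + 1/8 = 1/8
  P(Y=1) = 5/8 + 1/4 = 7/8

H(X) = -[(5/8)·log₂(5/8) + (3/8)·log₂(3/8)]
  = 0.4238 + 0.5306
  = 0.9544 bits
H(Y) = -[(1/8)·log₂(1/8) + (7/8)·log₂(7/8)]
  = 0.3750 + 0.1686
  = 0.5436 bits
H(X,Y) = -[(5/8)·log₂(5/8) + (1/8)·log₂(1/8) + (1/4)·log₂(1/4)]
  = 0.4238 + 0.3750 + 0.5000
  = 1.2988 bits

I(X;Y) = H(X) + H(Y) - H(X,Y)
  = 0.9544 + 0.5436 - 1.2988
  = 0.1992 bits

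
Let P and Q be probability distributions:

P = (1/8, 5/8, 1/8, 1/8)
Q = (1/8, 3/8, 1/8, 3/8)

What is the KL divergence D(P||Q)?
D(P||Q) = Σ P(i) log₂(P(i)/Q(i))
  i=0: (1/8) × log₂((1/8)/(1/8)) = (1/8) × log₂(1) = 0.0000
  i=1: (5/8) × log₂((5/8)/(3/8)) = (5/8) × log₂(5/3) = 0.4606
  i=2: (1/8) × log₂((1/8)/(1/8)) = (1/8) × log₂(1) = 0.0000
  i=3: (1/8) × log₂((1/8)/(3/8)) = (1/8) × log₂(1/3) = -0.1981
D(P||Q) = 0.0000 + 0.4606 + 0.0000 - 0.1981
  = 0.2625 bits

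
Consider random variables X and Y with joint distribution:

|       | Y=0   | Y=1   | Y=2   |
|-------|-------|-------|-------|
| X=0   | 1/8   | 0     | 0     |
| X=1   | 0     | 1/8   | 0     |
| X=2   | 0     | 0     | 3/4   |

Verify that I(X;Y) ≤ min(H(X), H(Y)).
Marginal P(X) (row sums):
  P(X=0) = 1/8 + 0 + 0 = 1/8
  P(X=1) = 0 + 1/8 + 0 = 1/8
  P(X=2) = 0 + 0 + 3/4 = 3/4
Marginal P(Y) (column sums):
  P(Y=0) = 1/8 + 0 + 0 = 1/8
  P(Y=1) = 0 + 1/8 + 0 = 1/8
  P(Y=2) = 0 + 0 + 3/4 = 3/4

H(X) = -[(1/8)·log₂(1/8) + (1/8)·log₂(1/8) + (3/4)·log₂(3/4)]
  = 0.3750 + 0.3750 + 0.3113
  = 1.0613 bits
H(Y) = -[(1/8)·log₂(1/8) + (1/8)·log₂(1/8) + (3/4)·log₂(3/4)]
  = 0.3750 + 0.3750 + 0.3113
  = 1.0613 bits
H(X,Y) = -[(1/8)·log₂(1/8) + (1/8)·log₂(1/8) + (3/4)·log₂(3/4)]
  = 0.3750 + 0.3750 + 0.3113
  = 1.0613 bits

I(X;Y) = H(X) + H(Y) - H(X,Y)
  = 1.0613 + 1.0613 - 1.0613
  = 1.0613 bits

min(H(X), H(Y)) = min(1.0613, 1.0613) = 1.0613 bits
Since 1.0613 ≤ 1.0613, the bound is satisfied ✓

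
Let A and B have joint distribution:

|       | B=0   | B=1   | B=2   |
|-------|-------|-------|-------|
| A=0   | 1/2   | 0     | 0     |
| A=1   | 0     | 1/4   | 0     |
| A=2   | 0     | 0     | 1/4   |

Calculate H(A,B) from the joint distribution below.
H(A,B) = -Σ P(A,B) log₂ P(A,B), summed over the non-zero cells:
H(A,B) = -[(1/2)·log₂(1/2) + (1/4)·log₂(1/4) + (1/4)·log₂(1/4)]
  = 0.5000 + 0.5000 + 0.5000
  = 1.5000 bits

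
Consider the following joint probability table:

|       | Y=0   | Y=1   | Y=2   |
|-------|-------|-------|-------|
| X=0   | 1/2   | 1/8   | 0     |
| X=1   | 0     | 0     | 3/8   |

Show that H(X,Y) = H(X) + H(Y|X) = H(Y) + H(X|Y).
Marginal P(X) (row sums):
  P(X=0) = 1/2 + 1/8 + 0 = 5/8
  P(X=1) = 0 + 0 + 3/8 = 3/8
Marginal P(Y) (column sums):
  P(Y=0) = 1/2 + 0 = 1/2
  P(Y=1) = 1/8 + 0 = 1/8
  P(Y=2) = 0 + 3/8 = 3/8

Decomposition 1: H(X) + H(Y|X)
H(X) = -[(5/8)·log₂(5/8) + (3/8)·log₂(3/8)]
  = 0.4238 + 0.5306
  = 0.9544 bits
H(Y|X) = -Σ P(X,Y)·log₂ P(Y|X), where P(Y|X) = P(X,Y) / P(X)
  (cells with P(X,Y) = 0 contribute 0)
  (X=0,Y=0): P(Y|X) = (1/2)/(5/8) = 4/5;  -(1/2)·log₂(4/5) = 0.1610
  (X=0,Y=1): P(Y|X) = (1/8)/(5/8) = 1/5;  -(1/8)·log₂(1/5) = 0.2902
  (X=1,Y=2): P(Y|X) = (3/8)/(3/8) = 1;  -(3/8)·log₂(1) = 0.0000
H(Y|X) = 0.1610 + 0.2902 + 0.0000
  = 0.4512 bits
H(X) + H(Y|X) = 0.9544 + 0.4512 = 1.4056 bits

Decomposition 2: H(Y) + H(X|Y)
H(Y) = -[(1/2)·log₂(1/2) + (1/8)·log₂(1/8) + (3/8)·log₂(3/8)]
  = 0.5000 + 0.3750 + 0.5306
  = 1.4056 bits
H(X|Y) = -Σ P(X,Y)·log₂ P(X|Y), where P(X|Y) = P(X,Y) / P(Y)
  (cells with P(X,Y) = 0 contribute 0)
  (X=0,Y=0): P(X|Y) = (1/2)/(1/2) = 1;  -(1/2)·log₂(1) = 0.0000
  (X=0,Y=1): P(X|Y) = (1/8)/(1/8) = 1;  -(1/8)·log₂(1) = 0.0000
  (X=1,Y=2): P(X|Y) = (3/8)/(3/8) = 1;  -(3/8)·log₂(1) = 0.0000
H(X|Y) = 0.0000 + 0.0000 + 0.0000
  = 0.0000 bits
H(Y) + H(X|Y) = 1.4056 + 0.0000 = 1.4056 bits

Direct computation of the joint entropy:
H(X,Y) = -[(1/2)·log₂(1/2) + (1/8)·log₂(1/8) + (3/8)·log₂(3/8)]
  = 0.5000 + 0.3750 + 0.5306
  = 1.4056 bits

All three agree: H(X,Y) = 1.4056 bits ✓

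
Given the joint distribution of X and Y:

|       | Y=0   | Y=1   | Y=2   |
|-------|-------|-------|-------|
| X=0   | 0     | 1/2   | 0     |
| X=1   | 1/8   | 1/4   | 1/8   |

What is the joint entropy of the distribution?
H(X,Y) = -Σ P(X,Y) log₂ P(X,Y), summed over the non-zero cells:
H(X,Y) = -[(1/2)·log₂(1/2) + (1/8)·log₂(1/8) + (1/4)·log₂(1/4) + (1/8)·log₂(1/8)]
  = 0.5000 + 0.3750 + 0.5000 + 0.3750
  = 1.7500 bits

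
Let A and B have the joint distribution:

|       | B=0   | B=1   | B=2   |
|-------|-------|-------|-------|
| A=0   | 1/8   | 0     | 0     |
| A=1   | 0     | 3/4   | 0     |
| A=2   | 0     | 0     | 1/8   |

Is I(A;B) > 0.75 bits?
Marginal P(A) (row sums):
  P(A=0) = 1/8 + 0 + 0 = 1/8
  P(A=1) = 0 + 3/4 + 0 = 3/4
  P(A=2) = 0 + 0 + 1/8 = 1/8
Marginal P(B) (column sums):
  P(B=0) = 1/8 + 0 + 0 = 1/8
  P(B=1) = 0 + 3/4 + 0 = 3/4
  P(B=2) = 0 + 0 + 1/8 = 1/8

H(A) = -[(1/8)·log₂(1/8) + (3/4)·log₂(3/4) + (1/8)·log₂(1/8)]
  = 0.3750 + 0.3113 + 0.3750
  = 1.0613 bits
H(B) = -[(1/8)·log₂(1/8) + (3/4)·log₂(3/4) + (1/8)·log₂(1/8)]
  = 0.3750 + 0.3113 + 0.3750
  = 1.0613 bits
H(A,B) = -[(1/8)·log₂(1/8) + (3/4)·log₂(3/4) + (1/8)·log₂(1/8)]
  = 0.3750 + 0.3113 + 0.3750
  = 1.0613 bits

I(A;B) = H(A) + H(B) - H(A,B)
  = 1.0613 + 1.0613 - 1.0613
  = 1.0613 bits

Yes. I(A;B) = 1.0613 bits, which is > 0.75 bits.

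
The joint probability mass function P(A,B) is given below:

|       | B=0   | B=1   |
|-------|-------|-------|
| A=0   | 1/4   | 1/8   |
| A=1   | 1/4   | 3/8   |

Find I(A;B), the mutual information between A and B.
Marginal P(A) (row sums):
  P(A=0) = 1/4 + 1/8 = 3/8
  P(A=1) = 1/4 + 3/8 = 5/8
Marginal P(B) (column sums):
  P(B=0) = 1/4 + 1/4 = 1/2
  P(B=1) = 1/8 + 3/8 = 1/2

H(A) = -[(3/8)·log₂(3/8) + (5/8)·log₂(5/8)]
  = 0.5306 + 0.4238
  = 0.9544 bits
H(B) = -[(1/2)·log₂(1/2) + (1/2)·log₂(1/2)]
  = 0.5000 + 0.5000
  = 1.0000 bits
H(A,B) = -[(1/4)·log₂(1/4) + (1/8)·log₂(1/8) + (1/4)·log₂(1/4) + (3/8)·log₂(3/8)]
  = 0.5000 + 0.3750 + 0.5000 + 0.5306
  = 1.9056 bits

I(A;B) = H(A) + H(B) - H(A,B)
  = 0.9544 + 1.0000 - 1.9056
  = 0.0488 bits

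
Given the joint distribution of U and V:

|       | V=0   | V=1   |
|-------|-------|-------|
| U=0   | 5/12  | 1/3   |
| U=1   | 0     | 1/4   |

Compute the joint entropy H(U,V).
H(U,V) = -Σ P(U,V) log₂ P(U,V), summed over the non-zero cells:
H(U,V) = -[(5/12)·log₂(5/12) + (1/3)·log₂(1/3) + (1/4)·log₂(1/4)]
  = 0.5263 + 0.5283 + 0.5000
  = 1.5546 bits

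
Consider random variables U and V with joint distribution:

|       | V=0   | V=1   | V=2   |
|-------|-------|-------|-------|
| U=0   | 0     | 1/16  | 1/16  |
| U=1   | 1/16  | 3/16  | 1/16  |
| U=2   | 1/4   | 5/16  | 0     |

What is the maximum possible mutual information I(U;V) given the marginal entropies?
The upper bound on mutual information is I(U;V) ≤ min(H(U), H(V)).

Marginal P(U) (row sums):
  P(U=0) = 0 + 1/16 + 1/16 = 1/8
  P(U=1) = 1/16 + 3/16 + 1/16 = 5/16
  P(U=2) = 1/4 + 5/16 + 0 = 9/16
Marginal P(V) (column sums):
  P(V=0) = 0 + 1/16 + 1/4 = 5/16
  P(V=1) = 1/16 + 3/16 + 5/16 = 9/16
  P(V=2) = 1/16 + 1/16 + 0 = 1/8

H(U) = -[(1/8)·log₂(1/8) + (5/16)·log₂(5/16) + (9/16)·log₂(9/16)]
  = 0.3750 + 0.5244 + 0.4669
  = 1.3663 bits
H(V) = -[(5/16)·log₂(5/16) + (9/16)·log₂(9/16) + (1/8)·log₂(1/8)]
  = 0.5244 + 0.4669 + 0.3750
  = 1.3663 bits

Maximum possible I(U;V) = min(1.3663, 1.3663) = 1.3663 bits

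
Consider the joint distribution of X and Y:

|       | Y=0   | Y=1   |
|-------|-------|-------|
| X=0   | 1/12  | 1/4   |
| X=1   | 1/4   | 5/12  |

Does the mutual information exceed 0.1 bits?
Marginal P(X) (row sums):
  P(X=0) = 1/12 + 1/4 = 1/3
  P(X=1) = 1/4 + 5/12 = 2/3
Marginal P(Y) (column sums):
  P(Y=0) = 1/12 + 1/4 = 1/3
  P(Y=1) = 1/4 + 5/12 = 2/3

H(X) = -[(1/3)·log₂(1/3) + (2/3)·log₂(2/3)]
  = 0.5283 + 0.3900
  = 0.9183 bits
H(Y) = -[(1/3)·log₂(1/3) + (2/3)·log₂(2/3)]
  = 0.5283 + 0.3900
  = 0.9183 bits
H(X,Y) = -[(1/12)·log₂(1/12) + (1/4)·log₂(1/4) + (1/4)·log₂(1/4) + (5/12)·log₂(5/12)]
  = 0.2987 + 0.5000 + 0.5000 + 0.5263
  = 1.8250 bits

I(X;Y) = H(X) + H(Y) - H(X,Y)
  = 0.9183 + 0.9183 - 1.8250
  = 0.0116 bits

No. I(X;Y) = 0.0116 bits, which is ≤ 0.1 bits.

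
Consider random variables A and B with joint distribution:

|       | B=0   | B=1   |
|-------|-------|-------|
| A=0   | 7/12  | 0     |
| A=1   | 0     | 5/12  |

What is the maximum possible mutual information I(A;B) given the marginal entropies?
The upper bound on mutual information is I(A;B) ≤ min(H(A), H(B)).

Marginal P(A) (row sums):
  P(A=0) = 7/12 + 0 = 7/12
  P(A=1) = 0 + 5/12 = 5/12
Marginal P(B) (column sums):
  P(B=0) = 7/12 + 0 = 7/12
  P(B=1) = 0 + 5/12 = 5/12

H(A) = -[(7/12)·log₂(7/12) + (5/12)·log₂(5/12)]
  = 0.4536 + 0.5263
  = 0.9799 bits
H(B) = -[(7/12)·log₂(7/12) + (5/12)·log₂(5/12)]
  = 0.4536 + 0.5263
  = 0.9799 bits

Maximum possible I(A;B) = min(0.9799, 0.9799) = 0.9799 bits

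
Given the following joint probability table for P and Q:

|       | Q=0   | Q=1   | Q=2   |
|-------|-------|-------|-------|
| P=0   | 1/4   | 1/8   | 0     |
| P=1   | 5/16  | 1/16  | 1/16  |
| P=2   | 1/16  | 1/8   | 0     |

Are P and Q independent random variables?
Marginal P(P) (row sums):
  P(P=0) = 1/4 + 1/8 + 0 = 3/8
  P(P=1) = 5/16 + 1/16 + 1/16 = 7/16
  P(P=2) = 1/16 + 1/8 + 0 = 3/16
Marginal P(Q) (column sums):
  P(Q=0) = 1/4 + 5/16 + 1/16 = 5/8
  P(Q=1) = 1/8 + 1/16 + 1/8 = 5/16
  P(Q=2) = 0 + 1/16 + 0 = 1/16

P and Q are independent iff P(P=i,Q=j) = P(P=i)·P(Q=j) for every cell.
  P(P=0)·P(Q=0) = 3/8 × 5/8 = 15/64, but P(P=0,Q=0) = 1/4 ✗

No, P and Q are not independent. Quantitatively, I(P;Q) > 0:

H(P) = -[(3/8)·log₂(3/8) + (7/16)·log₂(7/16) + (3/16)·log₂(3/16)]
  = 0.5306 + 0.5218 + 0.4528
  = 1.5052 bits
H(Q) = -[(5/8)·log₂(5/8) + (5/16)·log₂(5/16) + (1/16)·log₂(1/16)]
  = 0.4238 + 0.5244 + 0.2500
  = 1.1982 bits
H(P,Q) = -[(1/4)·log₂(1/4) + (1/8)·log₂(1/8) + (5/16)·log₂(5/16) + (1/16)·log₂(1/16) + (1/16)·log₂(1/16) + (1/16)·log₂(1/16) + (1/8)·log₂(1/8)]
  = 0.5000 + 0.3750 + 0.5244 + 0.2500 + 0.2500 + 0.2500 + 0.3750
  = 2.5244 bits
I(P;Q) = H(P) + H(Q) - H(P,Q) = 1.5052 + 1.1982 - 2.5244 = 0.1790 bits > 0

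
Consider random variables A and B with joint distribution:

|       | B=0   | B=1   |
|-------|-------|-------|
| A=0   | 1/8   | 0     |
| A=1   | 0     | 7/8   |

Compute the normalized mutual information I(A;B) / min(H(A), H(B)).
Marginal P(A) (row sums):
  P(A=0) = 1/8 + 0 = 1/8
  P(A=1) = 0 + 7/8 = 7/8
Marginal P(B) (column sums):
  P(B=0) = 1/8 + 0 = 1/8
  P(B=1) = 0 + 7/8 = 7/8

H(A) = -[(1/8)·log₂(1/8) + (7/8)·log₂(7/8)]
  = 0.3750 + 0.1686
  = 0.5436 bits
H(B) = -[(1/8)·log₂(1/8) + (7/8)·log₂(7/8)]
  = 0.3750 + 0.1686
  = 0.5436 bits
H(A,B) = -[(1/8)·log₂(1/8) + (7/8)·log₂(7/8)]
  = 0.3750 + 0.1686
  = 0.5436 bits

I(A;B) = H(A) + H(B) - H(A,B)
  = 0.5436 + 0.5436 - 0.5436
  = 0.5436 bits

min(H(A), H(B)) = min(0.5436, 0.5436) = 0.5436 bits
Normalized MI = 0.5436 / 0.5436 = 1.0000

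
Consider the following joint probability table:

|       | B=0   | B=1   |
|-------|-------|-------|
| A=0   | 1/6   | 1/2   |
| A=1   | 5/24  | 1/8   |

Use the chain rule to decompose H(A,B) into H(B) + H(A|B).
By the chain rule: H(A,B) = H(B) + H(A|B)

Marginal P(B) (column sums):
  P(B=0) = 1/6 + 5/24 = 3/8
  P(B=1) = 1/2 + 1/8 = 5/8
H(B) = -[(3/8)·log₂(3/8) + (5/8)·log₂(5/8)]
  = 0.5306 + 0.4238
  = 0.9544 bits
H(A|B) = -Σ P(A,B)·log₂ P(A|B), where P(A|B) = P(A,B) / P(B)
  (A=0,B=0): P(A|B) = (1/6)/(3/8) = 4/9;  -(1/6)·log₂(4/9) = 0.1950
  (A=0,B=1): P(A|B) = (1/2)/(5/8) = 4/5;  -(1/2)·log₂(4/5) = 0.1610
  (A=1,B=0): P(A|B) = (5/24)/(3/8) = 5/9;  -(5/24)·log₂(5/9) = 0.1767
  (A=1,B=1): P(A|B) = (1/8)/(5/8) = 1/5;  -(1/8)·log₂(1/5) = 0.2902
H(A|B) = 0.1950 + 0.1610 + 0.1767 + 0.2902
  = 0.8229 bits

H(A,B) = H(B) + H(A|B) = 0.9544 + 0.8229 = 1.7773 bits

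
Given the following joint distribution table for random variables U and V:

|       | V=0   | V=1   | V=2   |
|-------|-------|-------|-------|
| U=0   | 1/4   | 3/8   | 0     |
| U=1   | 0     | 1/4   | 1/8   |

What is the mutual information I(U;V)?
Marginal P(U) (row sums):
  P(U=0) = 1/4 + 3/8 + 0 = 5/8
  P(U=1) = 0 + 1/4 + 1/8 = 3/8
Marginal P(V) (column sums):
  P(V=0) = 1/4 + 0 = 1/4
  P(V=1) = 3/8 + 1/4 = 5/8
  P(V=2) = 0 + 1/8 = 1/8

H(U) = -[(5/8)·log₂(5/8) + (3/8)·log₂(3/8)]
  = 0.4238 + 0.5306
  = 0.9544 bits
H(V) = -[(1/4)·log₂(1/4) + (5/8)·log₂(5/8) + (1/8)·log₂(1/8)]
  = 0.5000 + 0.4238 + 0.3750
  = 1.2988 bits
H(U,V) = -[(1/4)·log₂(1/4) + (3/8)·log₂(3/8) + (1/4)·log₂(1/4) + (1/8)·log₂(1/8)]
  = 0.5000 + 0.5306 + 0.5000 + 0.3750
  = 1.9056 bits

I(U;V) = H(U) + H(V) - H(U,V)
  = 0.9544 + 1.2988 - 1.9056
  = 0.3476 bits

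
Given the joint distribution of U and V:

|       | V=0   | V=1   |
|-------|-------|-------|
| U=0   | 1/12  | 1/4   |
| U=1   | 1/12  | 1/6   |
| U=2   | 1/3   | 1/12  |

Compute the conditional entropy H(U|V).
Marginal P(V) (column sums):
  P(V=0) = 1/12 + 1/12 + 1/3 = 1/2
  P(V=1) = 1/4 + 1/6 + 1/12 = 1/2

H(U|V) = -Σ P(U,V)·log₂ P(U|V), where P(U|V) = P(U,V) / P(V)
  (U=0,V=0): P(U|V) = (1/12)/(1/2) = 1/6;  -(1/12)·log₂(1/6) = 0.2154
  (U=0,V=1): P(U|V) = (1/4)/(1/2) = 1/2;  -(1/4)·log₂(1/2) = 0.2500
  (U=1,V=0): P(U|V) = (1/12)/(1/2) = 1/6;  -(1/12)·log₂(1/6) = 0.2154
  (U=1,V=1): P(U|V) = (1/6)/(1/2) = 1/3;  -(1/6)·log₂(1/3) = 0.2642
  (U=2,V=0): P(U|V) = (1/3)/(1/2) = 2/3;  -(1/3)·log₂(2/3) = 0.1950
  (U=2,V=1): P(U|V) = (1/12)/(1/2) = 1/6;  -(1/12)·log₂(1/6) = 0.2154
H(U|V) = 0.2154 + 0.2500 + 0.2154 + 0.2642 + 0.1950 + 0.2154
  = 1.3554 bits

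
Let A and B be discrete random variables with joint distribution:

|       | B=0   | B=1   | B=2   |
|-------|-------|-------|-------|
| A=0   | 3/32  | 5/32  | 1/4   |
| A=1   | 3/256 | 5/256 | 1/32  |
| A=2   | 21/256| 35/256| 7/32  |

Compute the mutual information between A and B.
Marginal P(A) (row sums):
  P(A=0) = 3/32 + 5/32 + 1/4 = 1/2
  P(A=1) = 3/256 + 5/256 + 1/32 = 1/16
  P(A=2) = 21/256 + 35/256 + 7/32 = 7/16
Marginal P(B) (column sums):
  P(B=0) = 3/32 + 3/256 + 21/256 = 3/16
  P(B=1) = 5/32 + 5/256 + 35/256 = 5/16
  P(B=2) = 1/4 + 1/32 + 7/32 = 1/2

H(A) = -[(1/2)·log₂(1/2) + (1/16)·log₂(1/16) + (7/16)·log₂(7/16)]
  = 0.5000 + 0.2500 + 0.5218
  = 1.2718 bits
H(B) = -[(3/16)·log₂(3/16) + (5/16)·log₂(5/16) + (1/2)·log₂(1/2)]
  = 0.4528 + 0.5244 + 0.5000
  = 1.4772 bits
H(A,B) = -[(3/32)·log₂(3/32) + (5/32)·log₂(5/32) + (1/4)·log₂(1/4) + (3/256)·log₂(3/256) + (5/256)·log₂(5/256) + (1/32)·log₂(1/32) + (21/256)·log₂(21/256) + (35/256)·log₂(35/256) + (7/32)·log₂(7/32)]
  = 0.3202 + 0.4184 + 0.5000 + 0.0752 + 0.1109 + 0.1563 + 0.2959 + 0.3925 + 0.4796
  = 2.7490 bits

I(A;B) = H(A) + H(B) - H(A,B)
  = 1.2718 + 1.4772 - 2.7490
  = 0.0000 bits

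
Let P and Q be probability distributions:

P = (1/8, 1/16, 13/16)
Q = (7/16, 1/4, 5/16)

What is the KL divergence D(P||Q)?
D(P||Q) = Σ P(i) log₂(P(i)/Q(i))
  i=0: (1/8) × log₂((1/8)/(7/16)) = (1/8) × log₂(2/7) = -0.2259
  i=1: (1/16) × log₂((1/16)/(1/4)) = (1/16) × log₂(1/4) = -0.1250
  i=2: (13/16) × log₂((13/16)/(5/16)) = (13/16) × log₂(13/5) = 1.1200
D(P||Q) = -0.2259 - 0.1250 + 1.1200
  = 0.7691 bits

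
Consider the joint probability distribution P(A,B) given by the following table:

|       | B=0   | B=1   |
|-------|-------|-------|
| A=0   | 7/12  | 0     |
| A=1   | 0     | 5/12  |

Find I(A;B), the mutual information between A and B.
Marginal P(A) (row sums):
  P(A=0) = 7/12 + 0 = 7/12
  P(A=1) = 0 + 5/12 = 5/12
Marginal P(B) (column sums):
  P(B=0) = 7/12 + 0 = 7/12
  P(B=1) = 0 + 5/12 = 5/12

H(A) = -[(7/12)·log₂(7/12) + (5/12)·log₂(5/12)]
  = 0.4536 + 0.5263
  = 0.9799 bits
H(B) = -[(7/12)·log₂(7/12) + (5/12)·log₂(5/12)]
  = 0.4536 + 0.5263
  = 0.9799 bits
H(A,B) = -[(7/12)·log₂(7/12) + (5/12)·log₂(5/12)]
  = 0.4536 + 0.5263
  = 0.9799 bits

I(A;B) = H(A) + H(B) - H(A,B)
  = 0.9799 + 0.9799 - 0.9799
  = 0.9799 bits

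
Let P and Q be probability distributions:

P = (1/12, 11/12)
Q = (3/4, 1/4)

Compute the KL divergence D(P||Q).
D(P||Q) = Σ P(i) log₂(P(i)/Q(i))
  i=0: (1/12) × log₂((1/12)/(3/4)) = (1/12) × log₂(1/9) = -0.2642
  i=1: (11/12) × log₂((11/12)/(1/4)) = (11/12) × log₂(11/3) = 1.7183
D(P||Q) = -0.2642 + 1.7183
  = 1.4541 bits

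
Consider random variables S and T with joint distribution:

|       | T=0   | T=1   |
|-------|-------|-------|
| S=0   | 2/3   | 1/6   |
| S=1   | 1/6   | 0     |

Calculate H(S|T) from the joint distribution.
Marginal P(T) (column sums):
  P(T=0) = 2/3 + 1/6 = 5/6
  P(T=1) = 1/6 + 0 = 1/6

H(S|T) = -Σ P(S,T)·log₂ P(S|T), where P(S|T) = P(S,T) / P(T)
  (cells with P(S,T) = 0 contribute 0)
  (S=0,T=0): P(S|T) = (2/3)/(5/6) = 4/5;  -(2/3)·log₂(4/5) = 0.2146
  (S=0,T=1): P(S|T) = (1/6)/(1/6) = 1;  -(1/6)·log₂(1) = 0.0000
  (S=1,T=0): P(S|T) = (1/6)/(5/6) = 1/5;  -(1/6)·log₂(1/5) = 0.3870
H(S|T) = 0.2146 + 0.0000 + 0.3870
  = 0.6016 bits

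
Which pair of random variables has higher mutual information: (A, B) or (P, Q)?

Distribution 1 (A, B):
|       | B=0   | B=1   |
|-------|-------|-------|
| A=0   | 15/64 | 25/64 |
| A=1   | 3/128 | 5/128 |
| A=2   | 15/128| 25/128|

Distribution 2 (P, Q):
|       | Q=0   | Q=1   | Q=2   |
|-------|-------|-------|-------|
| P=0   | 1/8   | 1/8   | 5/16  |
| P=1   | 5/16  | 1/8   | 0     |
Distribution 1 (A, B):
Marginal P(A) (row sums):
  P(A=0) = 15/64 + 25/64 = 5/8
  P(A=1) = 3/128 + 5/128 = 1/16
  P(A=2) = 15/128 + 25/128 = 5/16
Marginal P(B) (column sums):
  P(B=0) = 15/64 + 3/128 + 15/128 = 3/8
  P(B=1) = 25/64 + 5/128 + 25/128 = 5/8

H(A) = -[(5/8)·log₂(5/8) + (1/16)·log₂(1/16) + (5/16)·log₂(5/16)]
  = 0.4238 + 0.2500 + 0.5244
  = 1.1982 bits
H(B) = -[(3/8)·log₂(3/8) + (5/8)·log₂(5/8)]
  = 0.5306 + 0.4238
  = 0.9544 bits
H(A,B) = -[(15/64)·log₂(15/64) + (25/64)·log₂(25/64) + (3/128)·log₂(3/128) + (5/128)·log₂(5/128) + (15/128)·log₂(15/128) + (25/128)·log₂(25/128)]
  = 0.4906 + 0.5297 + 0.1269 + 0.1827 + 0.3625 + 0.4602
  = 2.1526 bits

I(A;B) = H(A) + H(B) - H(A,B)
  = 1.1982 + 0.9544 - 2.1526
  = 0.0000 bits

Distribution 2 (P, Q):
Marginal P(P) (row sums):
  P(P=0) = 1/8 + 1/8 + 5/16 = 9/16
  P(P=1) = 5/16 + 1/8 + 0 = 7/16
Marginal P(Q) (column sums):
  P(Q=0) = 1/8 + 5/16 = 7/16
  P(Q=1) = 1/8 + 1/8 = 1/4
  P(Q=2) = 5/16 + 0 = 5/16

H(P) = -[(9/16)·log₂(9/16) + (7/16)·log₂(7/16)]
  = 0.4669 + 0.5218
  = 0.9887 bits
H(Q) = -[(7/16)·log₂(7/16) + (1/4)·log₂(1/4) + (5/16)·log₂(5/16)]
  = 0.5218 + 0.5000 + 0.5244
  = 1.5462 bits
H(P,Q) = -[(1/8)·log₂(1/8) + (1/8)·log₂(1/8) + (5/16)·log₂(5/16) + (5/16)·log₂(5/16) + (1/8)·log₂(1/8)]
  = 0.3750 + 0.3750 + 0.5244 + 0.5244 + 0.3750
  = 2.1738 bits

I(P;Q) = H(P) + H(Q) - H(P,Q)
  = 0.9887 + 1.5462 - 2.1738
  = 0.3611 bits

I(P;Q) = 0.3611 bits > I(A;B) = 0.0000 bits, so (P, Q) has the higher mutual information (stronger dependence).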